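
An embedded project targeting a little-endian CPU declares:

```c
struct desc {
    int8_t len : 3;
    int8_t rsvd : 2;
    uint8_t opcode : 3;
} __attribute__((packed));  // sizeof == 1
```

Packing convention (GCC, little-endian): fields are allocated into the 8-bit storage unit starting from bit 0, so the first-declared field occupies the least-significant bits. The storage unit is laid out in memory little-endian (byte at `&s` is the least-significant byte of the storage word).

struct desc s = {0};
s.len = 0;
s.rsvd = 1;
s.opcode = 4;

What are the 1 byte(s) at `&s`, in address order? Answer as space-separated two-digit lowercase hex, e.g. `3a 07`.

len:3 = 0 → 0x0 << 0 → word 0x00
rsvd:2 = 1 → 0x1 << 3 → word 0x08
opcode:3 = 4 → 0x4 << 5 → word 0x88
word = 0x88 → little-endian bytes:
  [0]=0x88

88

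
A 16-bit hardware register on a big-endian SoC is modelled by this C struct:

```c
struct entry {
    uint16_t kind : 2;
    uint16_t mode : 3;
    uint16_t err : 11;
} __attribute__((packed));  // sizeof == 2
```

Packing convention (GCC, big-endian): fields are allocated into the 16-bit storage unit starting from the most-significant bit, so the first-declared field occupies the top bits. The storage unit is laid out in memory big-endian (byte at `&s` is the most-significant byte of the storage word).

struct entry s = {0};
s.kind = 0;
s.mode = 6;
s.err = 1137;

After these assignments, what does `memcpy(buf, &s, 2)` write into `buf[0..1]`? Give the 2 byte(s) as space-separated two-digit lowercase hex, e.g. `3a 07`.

[14+:2] kind=0 & 0x3 = 0x0; word=0x0000
[11+:3] mode=6 & 0x7 = 0x6; word=0x3000
[0+:11] err=1137 & 0x7ff = 0x471; word=0x3471
word = 0x3471 → big-endian bytes:
  [0]=0x34  [1]=0x71

34 71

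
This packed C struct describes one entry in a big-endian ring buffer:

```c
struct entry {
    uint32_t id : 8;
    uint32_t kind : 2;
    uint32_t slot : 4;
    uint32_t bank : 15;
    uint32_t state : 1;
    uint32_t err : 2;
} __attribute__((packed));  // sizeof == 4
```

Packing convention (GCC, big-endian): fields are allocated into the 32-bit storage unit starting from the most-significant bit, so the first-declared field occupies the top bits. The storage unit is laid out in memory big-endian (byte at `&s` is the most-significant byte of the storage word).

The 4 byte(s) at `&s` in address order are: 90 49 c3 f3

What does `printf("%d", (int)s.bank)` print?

[0]=0x90 [1]=0x49 [2]=0xc3 [3]=0xf3 (big-endian) → word 0x9049c3f3
id:8 @ bit 24 → (0x9049c3f3>>24)&0xff = 0x90
kind:2 @ bit 22 → (0x9049c3f3>>22)&0x3 = 0x1
slot:4 @ bit 18 → (0x9049c3f3>>18)&0xf = 0x2
bank:15 @ bit 3 → (0x9049c3f3>>3)&0x7fff = 0x387e  ←
state:1 @ bit 2 → (0x9049c3f3>>2)&0x1 = 0x0
err:2 @ bit 0 → (0x9049c3f3>>0)&0x3 = 0x3

14462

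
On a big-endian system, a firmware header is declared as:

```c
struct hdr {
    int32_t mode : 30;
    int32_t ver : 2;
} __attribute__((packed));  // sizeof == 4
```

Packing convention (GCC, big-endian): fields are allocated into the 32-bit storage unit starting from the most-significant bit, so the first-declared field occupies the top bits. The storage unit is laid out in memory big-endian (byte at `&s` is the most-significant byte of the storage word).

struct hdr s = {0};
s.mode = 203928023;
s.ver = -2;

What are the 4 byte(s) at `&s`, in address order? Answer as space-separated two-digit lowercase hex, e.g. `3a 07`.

[2+:30] mode=203928023 & 0x3fffffff = 0xc27b1d7; word=0x309ec75c
[0+:2] ver=-2 & 0x3 = 0x2; word=0x309ec75e
word = 0x309ec75e → big-endian bytes:
  [0]=0x30  [1]=0x9e  [2]=0xc7  [3]=0x5e

30 9e c7 5e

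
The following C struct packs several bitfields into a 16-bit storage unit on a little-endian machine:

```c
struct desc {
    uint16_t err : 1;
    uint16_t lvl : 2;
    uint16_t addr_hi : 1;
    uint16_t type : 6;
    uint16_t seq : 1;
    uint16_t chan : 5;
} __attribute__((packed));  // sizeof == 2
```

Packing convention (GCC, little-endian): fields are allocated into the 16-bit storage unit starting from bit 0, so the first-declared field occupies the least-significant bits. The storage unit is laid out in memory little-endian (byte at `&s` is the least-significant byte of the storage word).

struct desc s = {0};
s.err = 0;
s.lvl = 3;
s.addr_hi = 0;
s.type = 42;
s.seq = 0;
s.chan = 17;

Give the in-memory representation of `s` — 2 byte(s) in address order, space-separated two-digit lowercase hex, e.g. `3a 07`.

a6 8a

[0+:1] err=0 & 0x1 = 0x0; word=0x0000
[1+:2] lvl=3 & 0x3 = 0x3; word=0x0006
[3+:1] addr_hi=0 & 0x1 = 0x0; word=0x0006
[4+:6] type=42 & 0x3f = 0x2a; word=0x02a6
[10+:1] seq=0 & 0x1 = 0x0; word=0x02a6
[11+:5] chan=17 & 0x1f = 0x11; word=0x8aa6
word = 0x8aa6 → little-endian bytes:
  [0]=0xa6  [1]=0x8a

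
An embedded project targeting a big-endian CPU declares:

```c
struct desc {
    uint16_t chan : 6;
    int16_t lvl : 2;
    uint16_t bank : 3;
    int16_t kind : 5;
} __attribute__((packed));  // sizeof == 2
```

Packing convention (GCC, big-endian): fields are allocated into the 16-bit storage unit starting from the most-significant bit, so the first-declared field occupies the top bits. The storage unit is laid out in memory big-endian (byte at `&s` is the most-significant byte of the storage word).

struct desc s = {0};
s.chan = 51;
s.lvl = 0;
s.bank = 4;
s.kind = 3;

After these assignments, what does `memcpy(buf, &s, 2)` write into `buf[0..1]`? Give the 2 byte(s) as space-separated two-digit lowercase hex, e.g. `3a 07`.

cc 83

chan (6b) val=51 bits=0x33 at bit 10: 0xcc00
lvl (2b) val=0 bits=0x0 at bit 8: 0xcc00
bank (3b) val=4 bits=0x4 at bit 5: 0xcc80
kind (5b) val=3 bits=0x3 at bit 0: 0xcc83
word = 0xcc83 → big-endian bytes:
  [0]=0xcc  [1]=0x83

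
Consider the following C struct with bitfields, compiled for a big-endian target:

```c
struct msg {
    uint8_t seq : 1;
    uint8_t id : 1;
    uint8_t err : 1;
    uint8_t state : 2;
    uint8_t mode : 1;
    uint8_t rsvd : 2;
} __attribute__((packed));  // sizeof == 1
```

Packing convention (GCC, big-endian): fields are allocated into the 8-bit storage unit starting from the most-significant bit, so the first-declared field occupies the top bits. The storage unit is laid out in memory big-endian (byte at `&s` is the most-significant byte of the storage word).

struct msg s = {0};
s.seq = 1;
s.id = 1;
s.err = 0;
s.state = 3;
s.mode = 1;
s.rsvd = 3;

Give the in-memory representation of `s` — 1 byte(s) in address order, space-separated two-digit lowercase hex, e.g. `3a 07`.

df

seq (1b) val=1 bits=0x1 at bit 7: 0x80
id (1b) val=1 bits=0x1 at bit 6: 0xc0
err (1b) val=0 bits=0x0 at bit 5: 0xc0
state (2b) val=3 bits=0x3 at bit 3: 0xd8
mode (1b) val=1 bits=0x1 at bit 2: 0xdc
rsvd (2b) val=3 bits=0x3 at bit 0: 0xdf
word = 0xdf → big-endian bytes:
  [0]=0xdf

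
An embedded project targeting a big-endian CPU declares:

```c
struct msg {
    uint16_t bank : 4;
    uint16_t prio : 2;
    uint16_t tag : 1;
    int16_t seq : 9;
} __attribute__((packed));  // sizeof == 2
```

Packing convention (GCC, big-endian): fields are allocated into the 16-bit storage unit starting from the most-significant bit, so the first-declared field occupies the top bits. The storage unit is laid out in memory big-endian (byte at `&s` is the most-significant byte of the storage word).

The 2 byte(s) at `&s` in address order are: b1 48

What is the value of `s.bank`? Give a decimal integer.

11

[0]=0xb1 [1]=0x48 (big-endian) → word 0xb148
bank:4 @ bit 12 → (0xb148>>12)&0xf = 0xb  ←
prio:2 @ bit 10 → (0xb148>>10)&0x3 = 0x0
tag:1 @ bit 9 → (0xb148>>9)&0x1 = 0x0
seq:9 @ bit 0 → (0xb148>>0)&0x1ff = 0x148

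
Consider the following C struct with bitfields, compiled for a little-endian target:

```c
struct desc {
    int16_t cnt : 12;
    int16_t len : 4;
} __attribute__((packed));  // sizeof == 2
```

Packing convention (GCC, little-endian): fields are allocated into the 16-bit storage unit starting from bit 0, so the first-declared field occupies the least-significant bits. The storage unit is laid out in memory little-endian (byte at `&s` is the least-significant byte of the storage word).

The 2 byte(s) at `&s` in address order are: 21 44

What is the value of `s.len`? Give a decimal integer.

[0]=0x21 [1]=0x44 (little-endian) → word 0x4421
cnt [0+:12] = (word>>0) & 0xfff = 1057
len [12+:4] = (word>>12) & 0xf = 4  ←
len signed 4b, MSB=0: value = 4

4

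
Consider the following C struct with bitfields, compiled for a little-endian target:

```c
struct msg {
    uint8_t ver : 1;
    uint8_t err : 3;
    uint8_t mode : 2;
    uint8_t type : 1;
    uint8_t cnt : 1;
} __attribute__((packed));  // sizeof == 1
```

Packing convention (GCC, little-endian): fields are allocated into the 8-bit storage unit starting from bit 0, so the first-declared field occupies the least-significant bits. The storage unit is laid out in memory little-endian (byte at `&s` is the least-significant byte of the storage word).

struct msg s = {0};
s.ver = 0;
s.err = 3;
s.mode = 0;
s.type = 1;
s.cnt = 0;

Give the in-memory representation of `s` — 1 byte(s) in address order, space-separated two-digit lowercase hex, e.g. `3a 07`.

46

ver (1b) val=0 bits=0x0 at bit 0: 0x00
err (3b) val=3 bits=0x3 at bit 1: 0x06
mode (2b) val=0 bits=0x0 at bit 4: 0x06
type (1b) val=1 bits=0x1 at bit 6: 0x46
cnt (1b) val=0 bits=0x0 at bit 7: 0x46
word = 0x46 → little-endian bytes:
  [0]=0x46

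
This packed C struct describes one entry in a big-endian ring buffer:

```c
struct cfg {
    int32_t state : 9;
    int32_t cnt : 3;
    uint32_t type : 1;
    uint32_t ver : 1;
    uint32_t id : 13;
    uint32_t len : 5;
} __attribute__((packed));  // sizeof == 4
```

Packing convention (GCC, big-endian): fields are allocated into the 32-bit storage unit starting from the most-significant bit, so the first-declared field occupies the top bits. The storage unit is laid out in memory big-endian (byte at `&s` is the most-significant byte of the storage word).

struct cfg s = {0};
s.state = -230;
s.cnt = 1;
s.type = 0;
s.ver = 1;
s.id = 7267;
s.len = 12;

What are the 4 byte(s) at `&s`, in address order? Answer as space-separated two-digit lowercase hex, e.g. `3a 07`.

8d 17 8c 6c

state:9 = -230 → 0x11a << 23 → word 0x8d000000
cnt:3 = 1 → 0x1 << 20 → word 0x8d100000
type:1 = 0 → 0x0 << 19 → word 0x8d100000
ver:1 = 1 → 0x1 << 18 → word 0x8d140000
id:13 = 7267 → 0x1c63 << 5 → word 0x8d178c60
len:5 = 12 → 0xc << 0 → word 0x8d178c6c
word = 0x8d178c6c → big-endian bytes:
  [0]=0x8d  [1]=0x17  [2]=0x8c  [3]=0x6c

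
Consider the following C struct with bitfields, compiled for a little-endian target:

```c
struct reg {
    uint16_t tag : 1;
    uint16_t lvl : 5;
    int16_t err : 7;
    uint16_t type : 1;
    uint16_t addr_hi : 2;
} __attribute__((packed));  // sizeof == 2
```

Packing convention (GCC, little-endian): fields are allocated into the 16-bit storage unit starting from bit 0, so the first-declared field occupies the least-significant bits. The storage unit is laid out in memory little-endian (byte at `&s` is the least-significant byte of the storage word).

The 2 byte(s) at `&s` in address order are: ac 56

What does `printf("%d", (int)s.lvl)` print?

[0]=0xac [1]=0x56 (little-endian) → word 0x56ac
tag [0+:1] = (word>>0) & 0x1 = 0
lvl [1+:5] = (word>>1) & 0x1f = 22  ←
err [6+:7] = (word>>6) & 0x7f = 90
type [13+:1] = (word>>13) & 0x1 = 0
addr_hi [14+:2] = (word>>14) & 0x3 = 1

22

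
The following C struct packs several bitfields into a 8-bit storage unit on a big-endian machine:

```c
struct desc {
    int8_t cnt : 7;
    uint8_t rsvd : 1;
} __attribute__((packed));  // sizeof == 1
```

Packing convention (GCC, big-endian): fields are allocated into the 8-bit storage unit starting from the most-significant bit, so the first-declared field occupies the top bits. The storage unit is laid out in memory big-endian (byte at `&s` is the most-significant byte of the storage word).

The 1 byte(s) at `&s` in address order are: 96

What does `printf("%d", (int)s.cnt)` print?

[0]=0x96 (big-endian) → word 0x96
cnt:7 @ bit 1 → (0x96>>1)&0x7f = 0x4b  ←
rsvd:1 @ bit 0 → (0x96>>0)&0x1 = 0x0
cnt signed 7b, MSB=1: 75 - 128 = -53

-53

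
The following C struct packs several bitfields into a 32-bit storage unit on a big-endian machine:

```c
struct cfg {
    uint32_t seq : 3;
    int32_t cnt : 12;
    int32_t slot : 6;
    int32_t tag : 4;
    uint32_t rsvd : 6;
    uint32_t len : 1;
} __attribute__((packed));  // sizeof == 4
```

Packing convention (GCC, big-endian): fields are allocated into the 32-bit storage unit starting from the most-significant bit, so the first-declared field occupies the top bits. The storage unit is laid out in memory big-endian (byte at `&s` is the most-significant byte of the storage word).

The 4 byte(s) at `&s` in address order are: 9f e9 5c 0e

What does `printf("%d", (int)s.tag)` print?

-8

[0]=0x9f [1]=0xe9 [2]=0x5c [3]=0x0e (big-endian) → word 0x9fe95c0e
seq:3 @ bit 29 → (0x9fe95c0e>>29)&0x7 = 0x4
cnt:12 @ bit 17 → (0x9fe95c0e>>17)&0xfff = 0xff4
slot:6 @ bit 11 → (0x9fe95c0e>>11)&0x3f = 0x2b
tag:4 @ bit 7 → (0x9fe95c0e>>7)&0xf = 0x8  ←
rsvd:6 @ bit 1 → (0x9fe95c0e>>1)&0x3f = 0x7
len:1 @ bit 0 → (0x9fe95c0e>>0)&0x1 = 0x0
tag signed 4b, MSB=1: 8 - 16 = -8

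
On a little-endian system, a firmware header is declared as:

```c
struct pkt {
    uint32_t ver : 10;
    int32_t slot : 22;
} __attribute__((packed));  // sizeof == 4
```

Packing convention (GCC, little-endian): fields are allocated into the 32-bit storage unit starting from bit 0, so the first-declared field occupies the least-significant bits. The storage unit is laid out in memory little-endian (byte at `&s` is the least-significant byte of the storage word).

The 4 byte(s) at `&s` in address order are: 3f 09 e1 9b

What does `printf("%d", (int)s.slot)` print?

[0]=0x3f [1]=0x09 [2]=0xe1 [3]=0x9b (little-endian) → word 0x9be1093f
ver [0+:10] = (word>>0) & 0x3ff = 319
slot [10+:22] = (word>>10) & 0x3fffff = 2553922  ←
slot signed 22b, MSB=1: 2553922 - 4194304 = -1640382

-1640382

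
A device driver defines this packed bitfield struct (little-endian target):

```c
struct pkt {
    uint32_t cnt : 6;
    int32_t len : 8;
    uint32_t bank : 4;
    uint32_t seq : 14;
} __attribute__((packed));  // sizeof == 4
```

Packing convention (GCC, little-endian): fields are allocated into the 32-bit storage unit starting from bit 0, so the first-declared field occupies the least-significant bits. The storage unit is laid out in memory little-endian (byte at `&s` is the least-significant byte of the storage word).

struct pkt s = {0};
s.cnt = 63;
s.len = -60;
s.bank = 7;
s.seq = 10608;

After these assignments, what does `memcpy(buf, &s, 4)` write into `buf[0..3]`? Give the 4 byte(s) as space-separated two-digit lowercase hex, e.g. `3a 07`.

[0+:6] cnt=63 & 0x3f = 0x3f; word=0x0000003f
[6+:8] len=-60 & 0xff = 0xc4; word=0x0000313f
[14+:4] bank=7 & 0xf = 0x7; word=0x0001f13f
[18+:14] seq=10608 & 0x3fff = 0x2970; word=0xa5c1f13f
word = 0xa5c1f13f → little-endian bytes:
  [0]=0x3f  [1]=0xf1  [2]=0xc1  [3]=0xa5

3f f1 c1 a5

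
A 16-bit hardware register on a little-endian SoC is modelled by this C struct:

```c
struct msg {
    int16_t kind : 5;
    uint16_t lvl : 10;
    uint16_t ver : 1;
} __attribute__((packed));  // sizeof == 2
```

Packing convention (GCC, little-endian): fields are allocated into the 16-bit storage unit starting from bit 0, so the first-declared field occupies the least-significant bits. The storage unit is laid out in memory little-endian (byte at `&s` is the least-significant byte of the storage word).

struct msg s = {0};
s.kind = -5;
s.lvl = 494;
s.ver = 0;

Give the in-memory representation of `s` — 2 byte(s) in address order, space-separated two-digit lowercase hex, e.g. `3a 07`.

kind (5b) val=-5 bits=0x1b at bit 0: 0x001b
lvl (10b) val=494 bits=0x1ee at bit 5: 0x3ddb
ver (1b) val=0 bits=0x0 at bit 15: 0x3ddb
word = 0x3ddb → little-endian bytes:
  [0]=0xdb  [1]=0x3d

db 3d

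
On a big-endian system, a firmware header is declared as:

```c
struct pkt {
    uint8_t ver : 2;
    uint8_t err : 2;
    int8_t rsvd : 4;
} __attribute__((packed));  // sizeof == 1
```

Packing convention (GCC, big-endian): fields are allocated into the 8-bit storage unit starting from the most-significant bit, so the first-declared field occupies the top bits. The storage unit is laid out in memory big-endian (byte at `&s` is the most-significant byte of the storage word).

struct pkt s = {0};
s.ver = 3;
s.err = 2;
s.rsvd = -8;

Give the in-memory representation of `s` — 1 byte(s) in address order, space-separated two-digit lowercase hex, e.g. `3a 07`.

e8

ver (2b) val=3 bits=0x3 at bit 6: 0xc0
err (2b) val=2 bits=0x2 at bit 4: 0xe0
rsvd (4b) val=-8 bits=0x8 at bit 0: 0xe8
word = 0xe8 → big-endian bytes:
  [0]=0xe8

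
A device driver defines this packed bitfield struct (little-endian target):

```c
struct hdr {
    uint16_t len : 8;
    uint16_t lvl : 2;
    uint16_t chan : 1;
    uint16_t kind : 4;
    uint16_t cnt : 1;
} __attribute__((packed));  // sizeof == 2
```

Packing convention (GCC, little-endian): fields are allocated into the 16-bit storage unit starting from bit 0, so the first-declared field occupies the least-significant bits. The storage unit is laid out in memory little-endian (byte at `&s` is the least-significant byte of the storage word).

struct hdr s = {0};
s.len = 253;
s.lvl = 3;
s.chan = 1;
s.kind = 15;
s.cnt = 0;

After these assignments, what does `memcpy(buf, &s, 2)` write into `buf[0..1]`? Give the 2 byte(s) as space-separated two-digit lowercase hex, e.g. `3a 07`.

fd 7f

len:8 = 253 → 0xfd << 0 → word 0x00fd
lvl:2 = 3 → 0x3 << 8 → word 0x03fd
chan:1 = 1 → 0x1 << 10 → word 0x07fd
kind:4 = 15 → 0xf << 11 → word 0x7ffd
cnt:1 = 0 → 0x0 << 15 → word 0x7ffd
word = 0x7ffd → little-endian bytes:
  [0]=0xfd  [1]=0x7f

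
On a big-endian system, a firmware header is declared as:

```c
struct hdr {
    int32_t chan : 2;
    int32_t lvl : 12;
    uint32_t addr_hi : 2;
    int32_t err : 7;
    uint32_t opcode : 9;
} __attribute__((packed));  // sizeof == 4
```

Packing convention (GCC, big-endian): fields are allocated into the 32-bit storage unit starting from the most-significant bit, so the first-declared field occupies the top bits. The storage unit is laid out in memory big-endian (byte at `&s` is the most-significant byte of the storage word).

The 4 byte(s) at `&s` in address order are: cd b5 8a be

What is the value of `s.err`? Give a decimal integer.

[0]=0xcd [1]=0xb5 [2]=0x8a [3]=0xbe (big-endian) → word 0xcdb58abe
chan:2 @ bit 30 → (0xcdb58abe>>30)&0x3 = 0x3
lvl:12 @ bit 18 → (0xcdb58abe>>18)&0xfff = 0x36d
addr_hi:2 @ bit 16 → (0xcdb58abe>>16)&0x3 = 0x1
err:7 @ bit 9 → (0xcdb58abe>>9)&0x7f = 0x45  ←
opcode:9 @ bit 0 → (0xcdb58abe>>0)&0x1ff = 0xbe
err signed 7b, MSB=1: 69 - 128 = -59

-59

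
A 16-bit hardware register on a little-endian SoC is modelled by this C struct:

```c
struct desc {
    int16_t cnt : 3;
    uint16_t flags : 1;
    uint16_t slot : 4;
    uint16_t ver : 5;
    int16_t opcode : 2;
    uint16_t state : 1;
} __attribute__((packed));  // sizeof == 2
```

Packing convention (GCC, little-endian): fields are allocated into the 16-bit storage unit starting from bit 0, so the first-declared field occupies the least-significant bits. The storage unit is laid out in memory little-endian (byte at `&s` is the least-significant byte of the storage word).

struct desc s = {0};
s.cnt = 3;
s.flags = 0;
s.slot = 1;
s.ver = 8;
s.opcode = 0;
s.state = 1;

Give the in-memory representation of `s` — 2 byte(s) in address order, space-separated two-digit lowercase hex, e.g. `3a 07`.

cnt (3b) val=3 bits=0x3 at bit 0: 0x0003
flags (1b) val=0 bits=0x0 at bit 3: 0x0003
slot (4b) val=1 bits=0x1 at bit 4: 0x0013
ver (5b) val=8 bits=0x8 at bit 8: 0x0813
opcode (2b) val=0 bits=0x0 at bit 13: 0x0813
state (1b) val=1 bits=0x1 at bit 15: 0x8813
word = 0x8813 → little-endian bytes:
  [0]=0x13  [1]=0x88

13 88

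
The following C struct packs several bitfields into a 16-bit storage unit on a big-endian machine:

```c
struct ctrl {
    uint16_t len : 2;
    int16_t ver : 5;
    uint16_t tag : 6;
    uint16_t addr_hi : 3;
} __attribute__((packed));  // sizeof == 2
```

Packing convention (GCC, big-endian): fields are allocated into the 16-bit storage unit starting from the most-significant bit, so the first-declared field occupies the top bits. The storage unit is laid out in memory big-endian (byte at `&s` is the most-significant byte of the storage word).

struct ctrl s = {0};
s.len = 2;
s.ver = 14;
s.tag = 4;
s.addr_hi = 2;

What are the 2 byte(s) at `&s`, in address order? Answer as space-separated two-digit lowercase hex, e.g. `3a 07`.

9c 22

len:2 = 2 → 0x2 << 14 → word 0x8000
ver:5 = 14 → 0xe << 9 → word 0x9c00
tag:6 = 4 → 0x4 << 3 → word 0x9c20
addr_hi:3 = 2 → 0x2 << 0 → word 0x9c22
word = 0x9c22 → big-endian bytes:
  [0]=0x9c  [1]=0x22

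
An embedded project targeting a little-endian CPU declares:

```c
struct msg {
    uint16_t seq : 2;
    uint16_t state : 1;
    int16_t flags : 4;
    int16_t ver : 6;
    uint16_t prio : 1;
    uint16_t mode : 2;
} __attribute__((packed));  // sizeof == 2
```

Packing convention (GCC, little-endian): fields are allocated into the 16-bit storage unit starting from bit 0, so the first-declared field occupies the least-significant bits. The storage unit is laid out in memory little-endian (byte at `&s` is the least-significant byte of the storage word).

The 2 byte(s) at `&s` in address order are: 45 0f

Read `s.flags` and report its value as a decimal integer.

[0]=0x45 [1]=0x0f (little-endian) → word 0x0f45
seq [0+:2] = (word>>0) & 0x3 = 1
state [2+:1] = (word>>2) & 0x1 = 1
flags [3+:4] = (word>>3) & 0xf = 8  ←
ver [7+:6] = (word>>7) & 0x3f = 30
prio [13+:1] = (word>>13) & 0x1 = 0
mode [14+:2] = (word>>14) & 0x3 = 0
flags signed 4b, MSB=1: 8 - 16 = -8

-8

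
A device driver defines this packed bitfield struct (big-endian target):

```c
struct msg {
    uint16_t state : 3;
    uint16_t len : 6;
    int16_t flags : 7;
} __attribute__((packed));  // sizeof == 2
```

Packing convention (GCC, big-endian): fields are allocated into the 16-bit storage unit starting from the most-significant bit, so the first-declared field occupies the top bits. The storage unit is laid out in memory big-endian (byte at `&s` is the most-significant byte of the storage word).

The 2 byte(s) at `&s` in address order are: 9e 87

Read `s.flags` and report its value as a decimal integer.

[0]=0x9e [1]=0x87 (big-endian) → word 0x9e87
state [13+:3] = (word>>13) & 0x7 = 4
len [7+:6] = (word>>7) & 0x3f = 61
flags [0+:7] = (word>>0) & 0x7f = 7  ←
flags signed 7b, MSB=0: value = 7

7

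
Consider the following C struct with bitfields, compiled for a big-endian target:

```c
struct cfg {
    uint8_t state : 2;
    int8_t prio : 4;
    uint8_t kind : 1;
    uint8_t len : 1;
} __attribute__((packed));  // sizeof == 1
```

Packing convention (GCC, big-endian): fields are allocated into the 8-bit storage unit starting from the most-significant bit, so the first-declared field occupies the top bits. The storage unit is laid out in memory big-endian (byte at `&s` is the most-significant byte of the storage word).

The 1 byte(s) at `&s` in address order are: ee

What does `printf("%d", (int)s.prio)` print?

-5

[0]=0xee (big-endian) → word 0xee
state [6+:2] = (word>>6) & 0x3 = 3
prio [2+:4] = (word>>2) & 0xf = 11  ←
kind [1+:1] = (word>>1) & 0x1 = 1
len [0+:1] = (word>>0) & 0x1 = 0
prio signed 4b, MSB=1: 11 - 16 = -5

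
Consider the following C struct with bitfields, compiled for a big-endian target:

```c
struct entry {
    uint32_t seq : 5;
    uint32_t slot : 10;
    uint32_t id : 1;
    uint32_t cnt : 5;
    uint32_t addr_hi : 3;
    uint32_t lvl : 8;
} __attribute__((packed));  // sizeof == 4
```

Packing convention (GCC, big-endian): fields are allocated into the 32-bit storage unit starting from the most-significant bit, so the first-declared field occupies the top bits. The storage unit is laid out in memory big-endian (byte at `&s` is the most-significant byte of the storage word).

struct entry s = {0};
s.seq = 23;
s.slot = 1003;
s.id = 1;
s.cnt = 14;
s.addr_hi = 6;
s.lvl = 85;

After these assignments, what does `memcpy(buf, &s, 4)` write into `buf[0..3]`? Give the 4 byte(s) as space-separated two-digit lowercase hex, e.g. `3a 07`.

bf d7 76 55

[27+:5] seq=23 & 0x1f = 0x17; word=0xb8000000
[17+:10] slot=1003 & 0x3ff = 0x3eb; word=0xbfd60000
[16+:1] id=1 & 0x1 = 0x1; word=0xbfd70000
[11+:5] cnt=14 & 0x1f = 0xe; word=0xbfd77000
[8+:3] addr_hi=6 & 0x7 = 0x6; word=0xbfd77600
[0+:8] lvl=85 & 0xff = 0x55; word=0xbfd77655
word = 0xbfd77655 → big-endian bytes:
  [0]=0xbf  [1]=0xd7  [2]=0x76  [3]=0x55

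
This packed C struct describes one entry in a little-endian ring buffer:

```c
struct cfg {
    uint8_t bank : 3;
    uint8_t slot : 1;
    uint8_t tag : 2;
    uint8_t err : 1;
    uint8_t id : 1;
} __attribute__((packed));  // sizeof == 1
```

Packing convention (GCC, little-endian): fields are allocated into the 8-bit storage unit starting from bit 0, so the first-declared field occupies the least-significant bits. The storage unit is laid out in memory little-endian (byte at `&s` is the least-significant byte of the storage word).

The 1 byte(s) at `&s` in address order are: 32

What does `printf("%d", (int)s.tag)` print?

3

[0]=0x32 (little-endian) → word 0x32
bank [0+:3] = (word>>0) & 0x7 = 2
slot [3+:1] = (word>>3) & 0x1 = 0
tag [4+:2] = (word>>4) & 0x3 = 3  ←
err [6+:1] = (word>>6) & 0x1 = 0
id [7+:1] = (word>>7) & 0x1 = 0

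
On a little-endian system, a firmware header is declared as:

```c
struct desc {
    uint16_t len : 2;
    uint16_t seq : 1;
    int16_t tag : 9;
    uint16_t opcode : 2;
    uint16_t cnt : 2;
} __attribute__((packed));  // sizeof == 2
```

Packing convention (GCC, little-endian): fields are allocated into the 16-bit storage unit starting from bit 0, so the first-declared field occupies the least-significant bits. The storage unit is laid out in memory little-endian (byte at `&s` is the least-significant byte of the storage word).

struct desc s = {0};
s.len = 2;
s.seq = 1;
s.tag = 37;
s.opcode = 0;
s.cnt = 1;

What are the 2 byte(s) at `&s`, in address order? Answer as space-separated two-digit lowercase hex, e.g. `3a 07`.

2e 41

len:2 = 2 → 0x2 << 0 → word 0x0002
seq:1 = 1 → 0x1 << 2 → word 0x0006
tag:9 = 37 → 0x25 << 3 → word 0x012e
opcode:2 = 0 → 0x0 << 12 → word 0x012e
cnt:2 = 1 → 0x1 << 14 → word 0x412e
word = 0x412e → little-endian bytes:
  [0]=0x2e  [1]=0x41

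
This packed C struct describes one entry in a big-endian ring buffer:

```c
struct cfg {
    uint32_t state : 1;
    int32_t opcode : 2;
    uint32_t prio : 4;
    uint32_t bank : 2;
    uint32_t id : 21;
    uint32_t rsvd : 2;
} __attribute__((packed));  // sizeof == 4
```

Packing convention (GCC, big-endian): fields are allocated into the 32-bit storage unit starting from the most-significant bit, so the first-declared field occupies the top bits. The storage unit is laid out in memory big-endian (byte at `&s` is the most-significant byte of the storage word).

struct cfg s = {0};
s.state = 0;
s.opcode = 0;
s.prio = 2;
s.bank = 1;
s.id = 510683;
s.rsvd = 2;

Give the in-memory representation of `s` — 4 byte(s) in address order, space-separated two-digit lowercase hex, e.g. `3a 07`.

state (1b) val=0 bits=0x0 at bit 31: 0x00000000
opcode (2b) val=0 bits=0x0 at bit 29: 0x00000000
prio (4b) val=2 bits=0x2 at bit 25: 0x04000000
bank (2b) val=1 bits=0x1 at bit 23: 0x04800000
id (21b) val=510683 bits=0x7cadb at bit 2: 0x049f2b6c
rsvd (2b) val=2 bits=0x2 at bit 0: 0x049f2b6e
word = 0x049f2b6e → big-endian bytes:
  [0]=0x04  [1]=0x9f  [2]=0x2b  [3]=0x6e

04 9f 2b 6e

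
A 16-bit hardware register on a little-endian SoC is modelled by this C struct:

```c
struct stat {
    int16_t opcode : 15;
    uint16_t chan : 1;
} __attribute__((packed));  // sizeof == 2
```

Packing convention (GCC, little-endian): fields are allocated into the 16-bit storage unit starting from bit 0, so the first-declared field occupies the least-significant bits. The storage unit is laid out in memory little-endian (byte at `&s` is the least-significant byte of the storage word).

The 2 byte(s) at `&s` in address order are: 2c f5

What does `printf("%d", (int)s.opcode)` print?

[0]=0x2c [1]=0xf5 (little-endian) → word 0xf52c
opcode [0+:15] = (word>>0) & 0x7fff = 29996  ←
chan [15+:1] = (word>>15) & 0x1 = 1
opcode signed 15b, MSB=1: 29996 - 32768 = -2772

-2772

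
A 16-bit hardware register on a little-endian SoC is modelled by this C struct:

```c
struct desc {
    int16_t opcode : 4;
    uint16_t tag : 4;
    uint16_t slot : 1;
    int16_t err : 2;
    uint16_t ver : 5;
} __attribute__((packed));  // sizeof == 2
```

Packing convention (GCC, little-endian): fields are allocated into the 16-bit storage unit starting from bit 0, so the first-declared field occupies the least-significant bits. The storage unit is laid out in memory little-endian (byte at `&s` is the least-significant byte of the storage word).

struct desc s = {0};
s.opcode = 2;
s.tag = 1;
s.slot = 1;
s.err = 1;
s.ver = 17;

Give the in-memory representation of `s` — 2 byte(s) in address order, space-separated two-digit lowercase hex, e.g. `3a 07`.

12 8b

opcode:4 = 2 → 0x2 << 0 → word 0x0002
tag:4 = 1 → 0x1 << 4 → word 0x0012
slot:1 = 1 → 0x1 << 8 → word 0x0112
err:2 = 1 → 0x1 << 9 → word 0x0312
ver:5 = 17 → 0x11 << 11 → word 0x8b12
word = 0x8b12 → little-endian bytes:
  [0]=0x12  [1]=0x8b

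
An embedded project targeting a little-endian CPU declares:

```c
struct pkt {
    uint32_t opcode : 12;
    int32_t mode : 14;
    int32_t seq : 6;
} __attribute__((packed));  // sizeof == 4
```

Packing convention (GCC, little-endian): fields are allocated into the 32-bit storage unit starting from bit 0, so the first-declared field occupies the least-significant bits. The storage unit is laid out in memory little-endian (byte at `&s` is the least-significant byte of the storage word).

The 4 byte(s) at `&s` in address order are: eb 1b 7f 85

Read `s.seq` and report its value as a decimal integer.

[0]=0xeb [1]=0x1b [2]=0x7f [3]=0x85 (little-endian) → word 0x857f1beb
opcode [0+:12] = (word>>0) & 0xfff = 3051
mode [12+:14] = (word>>12) & 0x3fff = 6129
seq [26+:6] = (word>>26) & 0x3f = 33  ←
seq signed 6b, MSB=1: 33 - 64 = -31

-31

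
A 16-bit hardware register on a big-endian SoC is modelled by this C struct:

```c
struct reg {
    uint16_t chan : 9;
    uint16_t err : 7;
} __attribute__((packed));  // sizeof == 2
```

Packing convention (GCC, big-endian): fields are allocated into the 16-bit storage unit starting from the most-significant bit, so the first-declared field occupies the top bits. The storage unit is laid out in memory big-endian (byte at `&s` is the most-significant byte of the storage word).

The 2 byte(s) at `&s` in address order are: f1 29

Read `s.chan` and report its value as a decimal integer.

482

[0]=0xf1 [1]=0x29 (big-endian) → word 0xf129
chan [7+:9] = (word>>7) & 0x1ff = 482  ←
err [0+:7] = (word>>0) & 0x7f = 41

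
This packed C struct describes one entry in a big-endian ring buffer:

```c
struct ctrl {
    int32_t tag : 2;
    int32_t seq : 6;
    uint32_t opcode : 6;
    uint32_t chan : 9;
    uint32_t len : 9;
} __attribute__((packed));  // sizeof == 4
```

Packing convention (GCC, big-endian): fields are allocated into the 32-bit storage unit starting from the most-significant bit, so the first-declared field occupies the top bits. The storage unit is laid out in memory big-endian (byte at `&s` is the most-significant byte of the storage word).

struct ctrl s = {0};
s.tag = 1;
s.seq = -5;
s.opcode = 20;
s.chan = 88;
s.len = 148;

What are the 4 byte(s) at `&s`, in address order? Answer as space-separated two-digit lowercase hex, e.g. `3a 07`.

7b 50 b0 94

tag (2b) val=1 bits=0x1 at bit 30: 0x40000000
seq (6b) val=-5 bits=0x3b at bit 24: 0x7b000000
opcode (6b) val=20 bits=0x14 at bit 18: 0x7b500000
chan (9b) val=88 bits=0x58 at bit 9: 0x7b50b000
len (9b) val=148 bits=0x94 at bit 0: 0x7b50b094
word = 0x7b50b094 → big-endian bytes:
  [0]=0x7b  [1]=0x50  [2]=0xb0  [3]=0x94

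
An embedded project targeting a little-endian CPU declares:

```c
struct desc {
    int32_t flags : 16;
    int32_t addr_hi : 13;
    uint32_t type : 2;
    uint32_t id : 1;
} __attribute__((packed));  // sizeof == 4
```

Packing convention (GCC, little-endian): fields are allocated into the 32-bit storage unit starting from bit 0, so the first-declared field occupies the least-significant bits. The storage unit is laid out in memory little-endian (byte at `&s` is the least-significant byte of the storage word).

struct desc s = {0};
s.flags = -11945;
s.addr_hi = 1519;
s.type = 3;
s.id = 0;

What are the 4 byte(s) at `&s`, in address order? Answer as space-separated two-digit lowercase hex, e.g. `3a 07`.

57 d1 ef 65

flags (16b) val=-11945 bits=0xd157 at bit 0: 0x0000d157
addr_hi (13b) val=1519 bits=0x5ef at bit 16: 0x05efd157
type (2b) val=3 bits=0x3 at bit 29: 0x65efd157
id (1b) val=0 bits=0x0 at bit 31: 0x65efd157
word = 0x65efd157 → little-endian bytes:
  [0]=0x57  [1]=0xd1  [2]=0xef  [3]=0x65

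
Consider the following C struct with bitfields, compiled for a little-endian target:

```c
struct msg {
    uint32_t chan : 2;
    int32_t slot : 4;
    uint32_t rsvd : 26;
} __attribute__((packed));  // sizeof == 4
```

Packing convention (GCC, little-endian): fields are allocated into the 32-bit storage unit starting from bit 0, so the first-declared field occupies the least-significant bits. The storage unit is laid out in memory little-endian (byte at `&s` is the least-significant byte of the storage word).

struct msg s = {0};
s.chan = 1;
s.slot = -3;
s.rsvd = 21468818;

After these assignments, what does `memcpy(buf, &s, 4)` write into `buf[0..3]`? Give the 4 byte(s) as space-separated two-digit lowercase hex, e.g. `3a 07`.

b5 a4 e5 51

[0+:2] chan=1 & 0x3 = 0x1; word=0x00000001
[2+:4] slot=-3 & 0xf = 0xd; word=0x00000035
[6+:26] rsvd=21468818 & 0x3ffffff = 0x1479692; word=0x51e5a4b5
word = 0x51e5a4b5 → little-endian bytes:
  [0]=0xb5  [1]=0xa4  [2]=0xe5  [3]=0x51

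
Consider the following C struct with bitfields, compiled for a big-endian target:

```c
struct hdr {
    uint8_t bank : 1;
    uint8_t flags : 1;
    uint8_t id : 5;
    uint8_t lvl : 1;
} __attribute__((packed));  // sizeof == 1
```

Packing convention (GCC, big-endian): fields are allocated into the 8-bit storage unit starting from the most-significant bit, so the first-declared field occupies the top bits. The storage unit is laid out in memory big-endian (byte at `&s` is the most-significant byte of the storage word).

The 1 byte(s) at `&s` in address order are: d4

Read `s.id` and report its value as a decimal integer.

[0]=0xd4 (big-endian) → word 0xd4
bank:1 @ bit 7 → (0xd4>>7)&0x1 = 0x1
flags:1 @ bit 6 → (0xd4>>6)&0x1 = 0x1
id:5 @ bit 1 → (0xd4>>1)&0x1f = 0xa  ←
lvl:1 @ bit 0 → (0xd4>>0)&0x1 = 0x0

10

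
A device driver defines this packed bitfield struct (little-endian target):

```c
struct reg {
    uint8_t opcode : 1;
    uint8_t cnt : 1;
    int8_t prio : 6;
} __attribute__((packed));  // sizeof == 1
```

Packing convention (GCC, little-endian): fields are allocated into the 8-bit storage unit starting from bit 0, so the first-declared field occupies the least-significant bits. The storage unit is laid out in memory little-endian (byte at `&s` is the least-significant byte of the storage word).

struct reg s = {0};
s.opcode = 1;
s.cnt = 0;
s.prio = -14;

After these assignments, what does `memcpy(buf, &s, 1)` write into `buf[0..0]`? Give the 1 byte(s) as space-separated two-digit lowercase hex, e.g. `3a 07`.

c9

opcode (1b) val=1 bits=0x1 at bit 0: 0x01
cnt (1b) val=0 bits=0x0 at bit 1: 0x01
prio (6b) val=-14 bits=0x32 at bit 2: 0xc9
word = 0xc9 → little-endian bytes:
  [0]=0xc9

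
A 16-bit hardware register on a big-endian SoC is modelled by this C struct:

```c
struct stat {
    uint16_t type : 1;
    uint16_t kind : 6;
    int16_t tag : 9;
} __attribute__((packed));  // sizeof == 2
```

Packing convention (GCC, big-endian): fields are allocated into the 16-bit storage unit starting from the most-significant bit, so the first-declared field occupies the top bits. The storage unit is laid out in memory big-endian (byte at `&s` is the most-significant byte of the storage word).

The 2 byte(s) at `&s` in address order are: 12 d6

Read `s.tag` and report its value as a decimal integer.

214

[0]=0x12 [1]=0xd6 (big-endian) → word 0x12d6
type [15+:1] = (word>>15) & 0x1 = 0
kind [9+:6] = (word>>9) & 0x3f = 9
tag [0+:9] = (word>>0) & 0x1ff = 214  ←
tag signed 9b, MSB=0: value = 214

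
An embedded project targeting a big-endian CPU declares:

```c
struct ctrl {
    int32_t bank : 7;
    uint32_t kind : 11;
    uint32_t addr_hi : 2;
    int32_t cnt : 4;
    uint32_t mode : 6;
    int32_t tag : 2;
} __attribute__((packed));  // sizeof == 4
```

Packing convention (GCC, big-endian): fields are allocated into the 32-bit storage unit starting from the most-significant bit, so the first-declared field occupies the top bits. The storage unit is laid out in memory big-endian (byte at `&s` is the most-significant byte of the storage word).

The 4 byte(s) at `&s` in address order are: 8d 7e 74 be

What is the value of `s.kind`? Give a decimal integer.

[0]=0x8d [1]=0x7e [2]=0x74 [3]=0xbe (big-endian) → word 0x8d7e74be
bank:7 @ bit 25 → (0x8d7e74be>>25)&0x7f = 0x46
kind:11 @ bit 14 → (0x8d7e74be>>14)&0x7ff = 0x5f9  ←
addr_hi:2 @ bit 12 → (0x8d7e74be>>12)&0x3 = 0x3
cnt:4 @ bit 8 → (0x8d7e74be>>8)&0xf = 0x4
mode:6 @ bit 2 → (0x8d7e74be>>2)&0x3f = 0x2f
tag:2 @ bit 0 → (0x8d7e74be>>0)&0x3 = 0x2

1529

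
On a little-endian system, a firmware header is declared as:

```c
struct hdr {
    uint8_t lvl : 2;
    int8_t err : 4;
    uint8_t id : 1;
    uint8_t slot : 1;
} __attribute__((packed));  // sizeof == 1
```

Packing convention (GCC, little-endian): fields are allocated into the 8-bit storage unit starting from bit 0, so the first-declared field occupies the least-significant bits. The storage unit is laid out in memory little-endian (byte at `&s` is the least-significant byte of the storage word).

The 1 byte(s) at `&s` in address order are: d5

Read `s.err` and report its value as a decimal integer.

5

[0]=0xd5 (little-endian) → word 0xd5
lvl [0+:2] = (word>>0) & 0x3 = 1
err [2+:4] = (word>>2) & 0xf = 5  ←
id [6+:1] = (word>>6) & 0x1 = 1
slot [7+:1] = (word>>7) & 0x1 = 1
err signed 4b, MSB=0: value = 5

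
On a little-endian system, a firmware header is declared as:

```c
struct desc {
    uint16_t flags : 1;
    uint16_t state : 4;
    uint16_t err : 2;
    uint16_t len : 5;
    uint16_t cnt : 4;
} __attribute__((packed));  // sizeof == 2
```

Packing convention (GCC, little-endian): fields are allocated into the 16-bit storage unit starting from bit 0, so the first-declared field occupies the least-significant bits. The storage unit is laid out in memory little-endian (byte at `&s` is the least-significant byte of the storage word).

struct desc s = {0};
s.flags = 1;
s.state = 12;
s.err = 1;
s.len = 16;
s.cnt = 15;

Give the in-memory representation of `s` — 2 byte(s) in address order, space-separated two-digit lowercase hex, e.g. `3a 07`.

39 f8

flags:1 = 1 → 0x1 << 0 → word 0x0001
state:4 = 12 → 0xc << 1 → word 0x0019
err:2 = 1 → 0x1 << 5 → word 0x0039
len:5 = 16 → 0x10 << 7 → word 0x0839
cnt:4 = 15 → 0xf << 12 → word 0xf839
word = 0xf839 → little-endian bytes:
  [0]=0x39  [1]=0xf8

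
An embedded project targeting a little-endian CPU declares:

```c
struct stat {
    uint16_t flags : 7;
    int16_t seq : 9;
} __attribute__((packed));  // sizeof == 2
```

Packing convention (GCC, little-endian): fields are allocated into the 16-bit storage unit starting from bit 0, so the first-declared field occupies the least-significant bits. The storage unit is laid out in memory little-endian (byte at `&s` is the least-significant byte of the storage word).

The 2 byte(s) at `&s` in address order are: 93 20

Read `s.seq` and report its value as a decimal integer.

[0]=0x93 [1]=0x20 (little-endian) → word 0x2093
flags [0+:7] = (word>>0) & 0x7f = 19
seq [7+:9] = (word>>7) & 0x1ff = 65  ←
seq signed 9b, MSB=0: value = 65

65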